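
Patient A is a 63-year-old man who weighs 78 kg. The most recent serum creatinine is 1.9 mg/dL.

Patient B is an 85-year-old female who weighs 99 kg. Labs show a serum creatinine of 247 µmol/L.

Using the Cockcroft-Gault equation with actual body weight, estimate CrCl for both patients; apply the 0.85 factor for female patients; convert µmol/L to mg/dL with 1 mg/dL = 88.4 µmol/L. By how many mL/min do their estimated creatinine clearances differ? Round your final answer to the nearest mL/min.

21 mL/min

Patient A: CrCl = (140 − 63) × 78 / (72 × 1.9) = 6006.0 / 136.80 ≈ 43.9 mL/min
Patient B: SCr = 247 / 88.4 = 2.794 mg/dL
Patient B: CrCl = (140 − 85) × 99 / (72 × 2.794) × 0.85 = 5445.0 / 201.17 × 0.85 ≈ 23.0 mL/min
|43.9 − 23.0| = 20.9 mL/min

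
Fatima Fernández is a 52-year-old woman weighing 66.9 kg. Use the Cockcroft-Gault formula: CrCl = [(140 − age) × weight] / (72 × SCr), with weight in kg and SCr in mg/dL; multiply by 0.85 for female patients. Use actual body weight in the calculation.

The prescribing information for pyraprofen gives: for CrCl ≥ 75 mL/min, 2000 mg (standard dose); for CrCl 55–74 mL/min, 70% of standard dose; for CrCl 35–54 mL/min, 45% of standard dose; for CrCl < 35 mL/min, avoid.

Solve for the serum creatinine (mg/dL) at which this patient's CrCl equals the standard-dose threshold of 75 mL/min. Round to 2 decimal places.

0.93 mg/dL

Standard dose requires CrCl ≥ 75 mL/min.
Set (140 − 52) × 66.9 × 0.85 / (72 × SCr) = 75
SCr = (140 − 52) × 66.9 × 0.85 / (72 × 75) = 0.927 mg/dL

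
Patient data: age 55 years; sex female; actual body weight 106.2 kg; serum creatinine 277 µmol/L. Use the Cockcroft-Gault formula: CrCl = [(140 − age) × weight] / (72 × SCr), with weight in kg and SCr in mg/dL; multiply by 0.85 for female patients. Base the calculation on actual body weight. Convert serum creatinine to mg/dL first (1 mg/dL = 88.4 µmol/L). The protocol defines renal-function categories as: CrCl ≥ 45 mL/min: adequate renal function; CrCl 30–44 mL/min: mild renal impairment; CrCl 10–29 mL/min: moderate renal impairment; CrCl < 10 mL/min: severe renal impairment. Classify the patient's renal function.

mild renal impairment

SCr = 277 / 88.4 = 3.133 mg/dL
CrCl = (140 − 55) × 106.2 / (72 × 3.133) × 0.85 = 9027.0 / 225.58 × 0.85 ≈ 34.0 mL/min
34 mL/min falls in the 'mild renal impairment' range.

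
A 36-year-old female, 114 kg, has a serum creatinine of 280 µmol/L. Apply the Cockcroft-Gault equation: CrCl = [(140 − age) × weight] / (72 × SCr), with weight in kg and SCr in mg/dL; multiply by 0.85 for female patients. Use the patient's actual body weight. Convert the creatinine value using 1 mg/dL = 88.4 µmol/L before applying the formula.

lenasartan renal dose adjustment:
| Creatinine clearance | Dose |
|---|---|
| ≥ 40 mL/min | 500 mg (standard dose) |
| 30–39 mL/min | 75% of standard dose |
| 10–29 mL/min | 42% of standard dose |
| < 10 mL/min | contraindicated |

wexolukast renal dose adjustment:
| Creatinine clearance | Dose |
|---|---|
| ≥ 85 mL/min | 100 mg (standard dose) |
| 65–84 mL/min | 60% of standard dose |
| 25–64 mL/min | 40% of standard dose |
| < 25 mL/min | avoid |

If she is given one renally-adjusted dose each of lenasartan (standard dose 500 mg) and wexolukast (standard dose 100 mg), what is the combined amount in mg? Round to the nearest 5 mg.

540 mg

SCr = 280 / 88.4 = 3.167 mg/dL
CrCl = (140 − 36) × 114 / (72 × 3.167) × 0.85 = 11856.0 / 228.02 × 0.85 ≈ 44.2 mL/min
CrCl ≈ 44 mL/min.
lenasartan: ≥ 40 mL/min → 100% of 500 mg = 500 mg.
wexolukast: 25–64 mL/min → 40% of 100 mg = 40 mg.
Total = 500 + 40 = 540 mg.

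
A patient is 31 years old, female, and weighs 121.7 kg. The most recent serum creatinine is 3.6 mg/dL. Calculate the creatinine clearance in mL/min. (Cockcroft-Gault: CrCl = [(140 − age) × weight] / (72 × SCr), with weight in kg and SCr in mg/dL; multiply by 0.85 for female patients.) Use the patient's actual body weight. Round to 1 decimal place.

43.5 mL/min

CrCl = (140 − 31) × 121.7 / (72 × 3.6) × 0.85 = 13265.3 / 259.20 × 0.85 ≈ 43.5 mL/min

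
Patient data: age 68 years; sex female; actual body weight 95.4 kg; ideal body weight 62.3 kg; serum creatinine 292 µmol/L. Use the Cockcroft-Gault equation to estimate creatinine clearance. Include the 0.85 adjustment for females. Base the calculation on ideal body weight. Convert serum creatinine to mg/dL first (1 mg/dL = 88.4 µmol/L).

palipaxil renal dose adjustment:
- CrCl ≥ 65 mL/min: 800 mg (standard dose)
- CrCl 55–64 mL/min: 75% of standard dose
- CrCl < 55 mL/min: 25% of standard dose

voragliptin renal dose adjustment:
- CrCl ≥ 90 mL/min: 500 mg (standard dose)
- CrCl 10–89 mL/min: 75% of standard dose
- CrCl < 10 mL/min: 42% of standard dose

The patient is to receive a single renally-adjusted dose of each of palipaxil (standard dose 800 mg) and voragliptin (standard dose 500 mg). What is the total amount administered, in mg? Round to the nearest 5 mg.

575 mg

SCr = 292 / 88.4 = 3.303 mg/dL
CrCl = (140 − 68) × 62.3 / (72 × 3.303) × 0.85 = 4485.6 / 237.82 × 0.85 ≈ 16.0 mL/min
CrCl ≈ 16 mL/min.
palipaxil: < 55 mL/min → 25% of 800 mg = 200 mg.
voragliptin: 10–89 mL/min → 75% of 500 mg = 375 mg.
Total = 200 + 375 = 575 mg.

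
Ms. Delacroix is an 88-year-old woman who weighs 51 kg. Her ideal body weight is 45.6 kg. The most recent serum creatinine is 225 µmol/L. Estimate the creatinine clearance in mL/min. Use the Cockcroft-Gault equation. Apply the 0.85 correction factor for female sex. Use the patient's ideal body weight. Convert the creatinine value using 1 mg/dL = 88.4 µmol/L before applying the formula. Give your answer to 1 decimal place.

11.0 mL/min

SCr = 225 / 88.4 = 2.545 mg/dL
CrCl = (140 − 88) × 45.6 / (72 × 2.545) × 0.85 = 2371.2 / 183.24 × 0.85 ≈ 11.0 mL/min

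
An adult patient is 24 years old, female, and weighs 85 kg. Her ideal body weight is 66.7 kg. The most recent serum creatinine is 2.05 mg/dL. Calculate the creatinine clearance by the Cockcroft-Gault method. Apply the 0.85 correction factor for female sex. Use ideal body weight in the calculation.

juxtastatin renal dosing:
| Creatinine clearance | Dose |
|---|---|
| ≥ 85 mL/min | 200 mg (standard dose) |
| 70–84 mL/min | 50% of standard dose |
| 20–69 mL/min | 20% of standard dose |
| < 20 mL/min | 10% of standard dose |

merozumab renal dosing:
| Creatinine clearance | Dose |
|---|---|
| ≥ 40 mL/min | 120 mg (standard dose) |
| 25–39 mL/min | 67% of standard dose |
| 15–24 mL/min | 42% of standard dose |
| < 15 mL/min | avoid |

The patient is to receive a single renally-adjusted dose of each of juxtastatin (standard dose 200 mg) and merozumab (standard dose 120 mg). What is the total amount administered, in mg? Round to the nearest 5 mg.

CrCl = (140 − 24) × 66.7 / (72 × 2.05) × 0.85 = 7737.2 / 147.60 × 0.85 ≈ 44.6 mL/min
CrCl ≈ 45 mL/min.
juxtastatin: 20–69 mL/min → 20% of 200 mg = 40 mg.
merozumab: ≥ 40 mL/min → 100% of 120 mg = 120 mg.
Total = 40 + 120 = 160 mg.

160 mg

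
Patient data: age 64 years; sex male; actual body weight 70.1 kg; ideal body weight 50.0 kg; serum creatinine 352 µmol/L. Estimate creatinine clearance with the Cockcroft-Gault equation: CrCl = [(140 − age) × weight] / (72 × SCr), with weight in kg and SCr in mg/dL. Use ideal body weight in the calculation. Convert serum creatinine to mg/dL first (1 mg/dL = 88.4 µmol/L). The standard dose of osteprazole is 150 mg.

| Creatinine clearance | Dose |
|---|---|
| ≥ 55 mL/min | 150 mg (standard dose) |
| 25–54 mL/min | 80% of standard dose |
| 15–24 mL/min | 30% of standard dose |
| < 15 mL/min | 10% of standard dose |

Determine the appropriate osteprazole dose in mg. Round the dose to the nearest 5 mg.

15 mg

SCr = 352 / 88.4 = 3.982 mg/dL
CrCl = (140 − 64) × 50 / (72 × 3.982) = 3800.0 / 286.70 ≈ 13.3 mL/min
CrCl ≈ 13 mL/min → bracket < 15 mL/min.
10% of 150 mg = 15 mg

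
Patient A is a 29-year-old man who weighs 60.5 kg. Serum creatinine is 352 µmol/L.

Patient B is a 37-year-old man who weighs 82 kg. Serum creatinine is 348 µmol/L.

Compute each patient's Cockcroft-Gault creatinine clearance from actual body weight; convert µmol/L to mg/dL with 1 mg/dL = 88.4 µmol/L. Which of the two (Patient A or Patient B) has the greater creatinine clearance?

Patient B

Patient A: SCr = 352 / 88.4 = 3.982 mg/dL
Patient A: CrCl = (140 − 29) × 60.5 / (72 × 3.982) = 6715.5 / 286.70 ≈ 23.4 mL/min
Patient B: SCr = 348 / 88.4 = 3.937 mg/dL
Patient B: CrCl = (140 − 37) × 82 / (72 × 3.937) = 8446.0 / 283.46 ≈ 29.8 mL/min
23.4 vs 29.8 mL/min → Patient B is higher.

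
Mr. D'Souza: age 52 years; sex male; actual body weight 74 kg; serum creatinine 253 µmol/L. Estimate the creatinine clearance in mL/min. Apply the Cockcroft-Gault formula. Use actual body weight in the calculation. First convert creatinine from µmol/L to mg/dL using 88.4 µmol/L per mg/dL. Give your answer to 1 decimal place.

31.6 mL/min

SCr = 253 / 88.4 = 2.862 mg/dL
CrCl = (140 − 52) × 74 / (72 × 2.862) = 6512.0 / 206.06 ≈ 31.6 mL/min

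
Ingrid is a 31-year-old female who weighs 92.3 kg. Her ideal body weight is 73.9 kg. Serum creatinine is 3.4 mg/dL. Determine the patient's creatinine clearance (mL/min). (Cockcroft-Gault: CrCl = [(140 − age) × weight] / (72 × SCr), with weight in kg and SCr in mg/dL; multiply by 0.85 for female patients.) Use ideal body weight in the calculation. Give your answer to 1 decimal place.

CrCl = (140 − 31) × 73.9 / (72 × 3.4) × 0.85 = 8055.1 / 244.80 × 0.85 ≈ 28.0 mL/min

28.0 mL/min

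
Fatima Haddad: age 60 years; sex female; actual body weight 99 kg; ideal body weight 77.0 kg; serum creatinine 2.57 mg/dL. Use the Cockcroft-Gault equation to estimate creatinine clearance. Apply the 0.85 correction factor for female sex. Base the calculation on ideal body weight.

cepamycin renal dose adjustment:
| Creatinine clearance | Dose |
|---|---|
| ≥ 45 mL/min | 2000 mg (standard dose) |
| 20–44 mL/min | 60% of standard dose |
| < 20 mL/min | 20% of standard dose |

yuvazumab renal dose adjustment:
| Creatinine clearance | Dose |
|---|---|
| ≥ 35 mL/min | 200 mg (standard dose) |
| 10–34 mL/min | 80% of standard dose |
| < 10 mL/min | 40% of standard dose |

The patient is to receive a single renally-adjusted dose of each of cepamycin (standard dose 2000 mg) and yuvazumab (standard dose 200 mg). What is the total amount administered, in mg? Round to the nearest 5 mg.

1360 mg

CrCl = (140 − 60) × 77 / (72 × 2.57) × 0.85 = 6160.0 / 185.04 × 0.85 ≈ 28.3 mL/min
CrCl ≈ 28 mL/min.
cepamycin: 20–44 mL/min → 60% of 2000 mg = 1200 mg.
yuvazumab: 10–34 mL/min → 80% of 200 mg = 160 mg.
Total = 1200 + 160 = 1360 mg.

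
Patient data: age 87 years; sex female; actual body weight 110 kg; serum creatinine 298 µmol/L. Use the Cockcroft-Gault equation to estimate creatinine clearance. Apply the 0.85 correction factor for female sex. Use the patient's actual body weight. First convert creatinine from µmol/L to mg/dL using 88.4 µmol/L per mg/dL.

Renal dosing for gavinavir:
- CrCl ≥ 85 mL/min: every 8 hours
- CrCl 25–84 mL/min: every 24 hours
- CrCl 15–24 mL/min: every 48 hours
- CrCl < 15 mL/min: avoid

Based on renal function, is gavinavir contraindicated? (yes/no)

no

SCr = 298 / 88.4 = 3.371 mg/dL
CrCl = (140 − 87) × 110 / (72 × 3.371) × 0.85 = 5830.0 / 242.71 × 0.85 ≈ 20.4 mL/min
CrCl ≈ 20 mL/min, which is ≥ 15 mL/min.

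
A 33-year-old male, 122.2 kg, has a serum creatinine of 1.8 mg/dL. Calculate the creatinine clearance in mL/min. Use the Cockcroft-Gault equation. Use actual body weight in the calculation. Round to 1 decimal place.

CrCl = (140 − 33) × 122.2 / (72 × 1.8) = 13075.4 / 129.60 ≈ 100.9 mL/min

100.9 mL/min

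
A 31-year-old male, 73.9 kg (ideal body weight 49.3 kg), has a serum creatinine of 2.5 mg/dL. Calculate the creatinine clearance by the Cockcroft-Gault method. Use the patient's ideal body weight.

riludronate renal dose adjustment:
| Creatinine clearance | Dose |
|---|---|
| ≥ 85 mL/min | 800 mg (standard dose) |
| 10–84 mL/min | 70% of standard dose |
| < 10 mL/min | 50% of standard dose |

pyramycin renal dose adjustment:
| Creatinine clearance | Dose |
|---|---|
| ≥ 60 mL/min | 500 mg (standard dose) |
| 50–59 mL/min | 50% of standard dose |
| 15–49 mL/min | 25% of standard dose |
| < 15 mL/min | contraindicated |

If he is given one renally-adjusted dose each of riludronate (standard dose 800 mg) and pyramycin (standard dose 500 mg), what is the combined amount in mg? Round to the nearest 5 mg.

CrCl = (140 − 31) × 49.3 / (72 × 2.5) = 5373.7 / 180.00 ≈ 29.9 mL/min
CrCl ≈ 30 mL/min.
riludronate: 10–84 mL/min → 70% of 800 mg = 560 mg.
pyramycin: 15–49 mL/min → 25% of 500 mg = 125 mg.
Total = 560 + 125 = 685 mg.

685 mg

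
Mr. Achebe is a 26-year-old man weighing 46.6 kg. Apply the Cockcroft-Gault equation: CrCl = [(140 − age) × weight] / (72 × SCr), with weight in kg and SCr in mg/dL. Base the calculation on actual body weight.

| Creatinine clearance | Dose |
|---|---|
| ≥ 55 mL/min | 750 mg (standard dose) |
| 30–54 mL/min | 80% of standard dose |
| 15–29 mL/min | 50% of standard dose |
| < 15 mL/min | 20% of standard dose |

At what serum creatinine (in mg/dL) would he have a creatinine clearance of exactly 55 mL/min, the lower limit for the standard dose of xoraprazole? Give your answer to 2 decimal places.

1.34 mg/dL

Standard dose requires CrCl ≥ 55 mL/min.
Set (140 − 26) × 46.6 / (72 × SCr) = 55
SCr = (140 − 26) × 46.6 / (72 × 55) = 1.342 mg/dL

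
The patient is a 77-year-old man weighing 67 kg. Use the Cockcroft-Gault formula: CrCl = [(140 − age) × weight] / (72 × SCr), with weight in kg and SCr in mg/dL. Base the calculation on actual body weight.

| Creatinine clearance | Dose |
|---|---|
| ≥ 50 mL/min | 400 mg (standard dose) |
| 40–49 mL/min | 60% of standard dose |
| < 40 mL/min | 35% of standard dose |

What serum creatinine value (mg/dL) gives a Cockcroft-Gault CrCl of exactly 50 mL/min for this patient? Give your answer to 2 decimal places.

Standard dose requires CrCl ≥ 50 mL/min.
Set (140 − 77) × 67 / (72 × SCr) = 50
SCr = (140 − 77) × 67 / (72 × 50) = 1.173 mg/dL

1.17 mg/dL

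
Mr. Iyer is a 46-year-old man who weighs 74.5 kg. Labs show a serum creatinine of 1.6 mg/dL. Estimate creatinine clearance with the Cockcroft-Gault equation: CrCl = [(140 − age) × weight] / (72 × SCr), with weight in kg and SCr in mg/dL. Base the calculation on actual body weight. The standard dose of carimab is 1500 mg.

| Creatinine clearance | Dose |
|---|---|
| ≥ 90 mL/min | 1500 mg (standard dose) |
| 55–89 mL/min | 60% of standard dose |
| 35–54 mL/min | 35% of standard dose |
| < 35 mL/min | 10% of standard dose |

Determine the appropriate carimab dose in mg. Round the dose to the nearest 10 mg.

900 mg

CrCl = (140 − 46) × 74.5 / (72 × 1.6) = 7003.0 / 115.20 ≈ 60.8 mL/min
CrCl ≈ 61 mL/min → bracket 55–89 mL/min.
60% of 1500 mg = 900 mg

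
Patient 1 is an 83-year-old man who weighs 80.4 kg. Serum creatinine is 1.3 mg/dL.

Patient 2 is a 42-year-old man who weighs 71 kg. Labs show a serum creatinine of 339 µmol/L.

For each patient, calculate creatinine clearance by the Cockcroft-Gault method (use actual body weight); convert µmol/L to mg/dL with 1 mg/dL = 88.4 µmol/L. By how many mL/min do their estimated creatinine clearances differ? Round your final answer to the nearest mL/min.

24 mL/min

Patient 1: CrCl = (140 − 83) × 80.4 / (72 × 1.3) = 4582.8 / 93.60 ≈ 49.0 mL/min
Patient 2: SCr = 339 / 88.4 = 3.835 mg/dL
Patient 2: CrCl = (140 − 42) × 71 / (72 × 3.835) = 6958.0 / 276.12 ≈ 25.2 mL/min
|49.0 − 25.2| = 23.8 mL/min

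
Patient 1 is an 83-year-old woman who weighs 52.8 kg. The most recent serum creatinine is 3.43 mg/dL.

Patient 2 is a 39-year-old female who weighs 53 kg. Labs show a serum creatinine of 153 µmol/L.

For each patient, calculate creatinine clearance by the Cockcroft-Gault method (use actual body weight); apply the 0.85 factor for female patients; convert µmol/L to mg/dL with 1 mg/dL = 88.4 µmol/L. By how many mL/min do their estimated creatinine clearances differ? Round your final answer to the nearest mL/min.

Patient 1: CrCl = (140 − 83) × 52.8 / (72 × 3.43) × 0.85 = 3009.6 / 246.96 × 0.85 ≈ 10.4 mL/min
Patient 2: SCr = 153 / 88.4 = 1.731 mg/dL
Patient 2: CrCl = (140 − 39) × 53 / (72 × 1.731) × 0.85 = 5353.0 / 124.63 × 0.85 ≈ 36.5 mL/min
|10.4 − 36.5| = 26.1 mL/min

26 mL/min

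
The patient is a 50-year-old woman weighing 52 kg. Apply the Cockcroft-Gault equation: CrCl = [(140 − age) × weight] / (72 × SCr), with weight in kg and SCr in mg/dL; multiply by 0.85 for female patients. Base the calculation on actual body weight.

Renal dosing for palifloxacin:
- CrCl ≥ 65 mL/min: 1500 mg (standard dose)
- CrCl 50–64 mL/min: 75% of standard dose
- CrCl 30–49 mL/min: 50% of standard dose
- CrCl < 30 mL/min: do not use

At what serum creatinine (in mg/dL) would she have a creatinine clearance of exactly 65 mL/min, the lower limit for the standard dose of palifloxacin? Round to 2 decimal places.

0.85 mg/dL

Standard dose requires CrCl ≥ 65 mL/min.
Set (140 − 50) × 52 × 0.85 / (72 × SCr) = 65
SCr = (140 − 50) × 52 × 0.85 / (72 × 65) = 0.850 mg/dL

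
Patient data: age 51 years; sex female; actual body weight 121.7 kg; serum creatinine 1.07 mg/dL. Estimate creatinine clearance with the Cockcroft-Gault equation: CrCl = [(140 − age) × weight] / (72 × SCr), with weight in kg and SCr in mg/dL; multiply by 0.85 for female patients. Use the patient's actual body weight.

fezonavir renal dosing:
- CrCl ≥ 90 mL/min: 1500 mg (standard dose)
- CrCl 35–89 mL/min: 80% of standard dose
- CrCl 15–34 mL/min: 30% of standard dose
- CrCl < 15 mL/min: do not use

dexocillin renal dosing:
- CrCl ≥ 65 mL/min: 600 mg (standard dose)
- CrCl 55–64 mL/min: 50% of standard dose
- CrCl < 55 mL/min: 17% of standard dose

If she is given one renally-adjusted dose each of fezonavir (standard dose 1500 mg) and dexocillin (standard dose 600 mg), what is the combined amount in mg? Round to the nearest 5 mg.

2100 mg

CrCl = (140 − 51) × 121.7 / (72 × 1.07) × 0.85 = 10831.3 / 77.04 × 0.85 ≈ 119.5 mL/min
CrCl ≈ 120 mL/min.
fezonavir: ≥ 90 mL/min → 100% of 1500 mg = 1500 mg.
dexocillin: ≥ 65 mL/min → 100% of 600 mg = 600 mg.
Total = 1500 + 600 = 2100 mg.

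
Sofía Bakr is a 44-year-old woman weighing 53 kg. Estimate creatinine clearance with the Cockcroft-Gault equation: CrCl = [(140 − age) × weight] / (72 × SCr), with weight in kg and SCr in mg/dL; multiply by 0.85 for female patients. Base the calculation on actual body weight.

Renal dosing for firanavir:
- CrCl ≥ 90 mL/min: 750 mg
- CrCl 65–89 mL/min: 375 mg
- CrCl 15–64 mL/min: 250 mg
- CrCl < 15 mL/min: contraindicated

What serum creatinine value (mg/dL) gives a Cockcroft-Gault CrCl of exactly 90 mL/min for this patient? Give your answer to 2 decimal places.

0.67 mg/dL

Standard dose requires CrCl ≥ 90 mL/min.
Set (140 − 44) × 53 × 0.85 / (72 × SCr) = 90
SCr = (140 − 44) × 53 × 0.85 / (72 × 90) = 0.667 mg/dL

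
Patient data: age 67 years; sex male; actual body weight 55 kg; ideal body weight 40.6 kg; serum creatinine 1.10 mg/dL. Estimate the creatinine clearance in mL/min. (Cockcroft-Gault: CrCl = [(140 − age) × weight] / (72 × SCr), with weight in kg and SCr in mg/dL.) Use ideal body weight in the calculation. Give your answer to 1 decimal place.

37.4 mL/min

CrCl = (140 − 67) × 40.6 / (72 × 1.1) = 2963.8 / 79.20 ≈ 37.4 mL/min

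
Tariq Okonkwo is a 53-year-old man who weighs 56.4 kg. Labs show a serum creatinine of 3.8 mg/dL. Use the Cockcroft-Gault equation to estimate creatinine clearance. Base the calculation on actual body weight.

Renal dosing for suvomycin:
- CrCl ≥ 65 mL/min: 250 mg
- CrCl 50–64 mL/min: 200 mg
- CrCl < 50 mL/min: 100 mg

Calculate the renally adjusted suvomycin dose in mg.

CrCl = (140 − 53) × 56.4 / (72 × 3.8) = 4906.8 / 273.60 ≈ 17.9 mL/min
CrCl ≈ 18 mL/min → bracket < 50 mL/min.
Dose for this bracket: 100 mg.

100 mg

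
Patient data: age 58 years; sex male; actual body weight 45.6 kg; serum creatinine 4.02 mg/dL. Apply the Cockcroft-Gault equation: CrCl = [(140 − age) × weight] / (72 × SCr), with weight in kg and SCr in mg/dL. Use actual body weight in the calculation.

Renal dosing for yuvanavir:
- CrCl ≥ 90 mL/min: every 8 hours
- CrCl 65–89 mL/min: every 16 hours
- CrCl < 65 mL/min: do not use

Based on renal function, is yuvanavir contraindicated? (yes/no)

yes

CrCl = (140 − 58) × 45.6 / (72 × 4.02) = 3739.2 / 289.44 ≈ 12.9 mL/min
CrCl ≈ 13 mL/min, which is < 65 mL/min.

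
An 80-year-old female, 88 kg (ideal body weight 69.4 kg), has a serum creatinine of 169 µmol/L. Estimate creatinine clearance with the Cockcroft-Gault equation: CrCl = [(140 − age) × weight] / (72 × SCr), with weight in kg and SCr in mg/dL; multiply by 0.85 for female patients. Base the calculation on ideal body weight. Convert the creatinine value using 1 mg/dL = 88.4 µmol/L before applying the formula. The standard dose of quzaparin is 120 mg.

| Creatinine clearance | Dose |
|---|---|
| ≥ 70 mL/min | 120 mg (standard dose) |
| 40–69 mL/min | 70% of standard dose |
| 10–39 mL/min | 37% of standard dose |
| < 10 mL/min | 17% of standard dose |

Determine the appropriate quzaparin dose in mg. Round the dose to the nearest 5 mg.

SCr = 169 / 88.4 = 1.912 mg/dL
CrCl = (140 − 80) × 69.4 / (72 × 1.912) × 0.85 = 4164.0 / 137.66 × 0.85 ≈ 25.7 mL/min
CrCl ≈ 26 mL/min → bracket 10–39 mL/min.
37% of 120 mg = 44.4 mg → 45 mg

45 mg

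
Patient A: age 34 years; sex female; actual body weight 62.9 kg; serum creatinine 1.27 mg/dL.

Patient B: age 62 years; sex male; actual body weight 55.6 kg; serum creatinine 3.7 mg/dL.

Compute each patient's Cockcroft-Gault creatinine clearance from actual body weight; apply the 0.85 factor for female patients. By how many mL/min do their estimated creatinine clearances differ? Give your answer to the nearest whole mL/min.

Patient A: CrCl = (140 − 34) × 62.9 / (72 × 1.27) × 0.85 = 6667.4 / 91.44 × 0.85 ≈ 62.0 mL/min
Patient B: CrCl = (140 − 62) × 55.6 / (72 × 3.7) = 4336.8 / 266.40 ≈ 16.3 mL/min
|62.0 − 16.3| = 45.7 mL/min

46 mL/min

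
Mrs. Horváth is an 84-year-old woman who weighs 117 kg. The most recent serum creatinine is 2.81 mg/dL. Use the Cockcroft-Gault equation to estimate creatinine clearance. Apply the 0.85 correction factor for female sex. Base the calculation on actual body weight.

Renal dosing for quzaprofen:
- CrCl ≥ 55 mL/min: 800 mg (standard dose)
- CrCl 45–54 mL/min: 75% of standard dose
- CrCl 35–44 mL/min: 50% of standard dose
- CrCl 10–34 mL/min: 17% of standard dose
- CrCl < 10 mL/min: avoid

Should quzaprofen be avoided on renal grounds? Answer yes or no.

CrCl = (140 − 84) × 117 / (72 × 2.81) × 0.85 = 6552.0 / 202.32 × 0.85 ≈ 27.5 mL/min
CrCl ≈ 28 mL/min, which is ≥ 10 mL/min.

no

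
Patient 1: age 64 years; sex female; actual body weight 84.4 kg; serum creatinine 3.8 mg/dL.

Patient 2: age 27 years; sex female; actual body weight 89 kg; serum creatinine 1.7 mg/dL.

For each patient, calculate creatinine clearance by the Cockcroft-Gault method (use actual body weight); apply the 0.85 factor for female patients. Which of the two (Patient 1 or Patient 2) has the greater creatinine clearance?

Patient 2

Patient 1: CrCl = (140 − 64) × 84.4 / (72 × 3.8) × 0.85 = 6414.4 / 273.60 × 0.85 ≈ 19.9 mL/min
Patient 2: CrCl = (140 − 27) × 89 / (72 × 1.7) × 0.85 = 10057.0 / 122.40 × 0.85 ≈ 69.8 mL/min
19.9 vs 69.8 mL/min → Patient 2 is higher.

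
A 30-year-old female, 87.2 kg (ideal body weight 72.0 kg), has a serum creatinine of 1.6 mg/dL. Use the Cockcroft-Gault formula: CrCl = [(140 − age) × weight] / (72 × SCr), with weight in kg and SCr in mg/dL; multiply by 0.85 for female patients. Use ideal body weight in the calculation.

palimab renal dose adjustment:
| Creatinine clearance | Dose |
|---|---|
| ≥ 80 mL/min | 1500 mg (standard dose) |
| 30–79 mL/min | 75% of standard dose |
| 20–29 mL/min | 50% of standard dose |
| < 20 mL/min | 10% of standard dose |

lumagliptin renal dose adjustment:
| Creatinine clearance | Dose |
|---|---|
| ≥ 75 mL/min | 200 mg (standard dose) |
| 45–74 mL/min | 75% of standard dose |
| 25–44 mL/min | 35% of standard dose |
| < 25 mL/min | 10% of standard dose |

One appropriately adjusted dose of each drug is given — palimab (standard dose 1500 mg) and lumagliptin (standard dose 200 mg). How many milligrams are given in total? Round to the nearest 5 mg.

CrCl = (140 − 30) × 72 / (72 × 1.6) × 0.85 = 7920.0 / 115.20 × 0.85 ≈ 58.4 mL/min
CrCl ≈ 58 mL/min.
palimab: 30–79 mL/min → 75% of 1500 mg = 1125 mg.
lumagliptin: 45–74 mL/min → 75% of 200 mg = 150 mg.
Total = 1125 + 150 = 1275 mg.

1275 mg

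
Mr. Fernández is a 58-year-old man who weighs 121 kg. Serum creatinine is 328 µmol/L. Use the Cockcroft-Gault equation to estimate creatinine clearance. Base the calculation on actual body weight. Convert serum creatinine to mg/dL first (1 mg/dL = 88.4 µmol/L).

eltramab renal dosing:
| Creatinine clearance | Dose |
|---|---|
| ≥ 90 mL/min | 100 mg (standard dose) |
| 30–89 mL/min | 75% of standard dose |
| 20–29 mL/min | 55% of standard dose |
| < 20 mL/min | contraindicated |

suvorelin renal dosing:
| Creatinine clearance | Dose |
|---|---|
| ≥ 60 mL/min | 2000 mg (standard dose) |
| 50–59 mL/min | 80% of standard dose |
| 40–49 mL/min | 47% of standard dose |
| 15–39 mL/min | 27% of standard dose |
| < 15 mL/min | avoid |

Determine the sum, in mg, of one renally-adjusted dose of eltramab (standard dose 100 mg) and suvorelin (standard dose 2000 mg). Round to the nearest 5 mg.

SCr = 328 / 88.4 = 3.71 mg/dL
CrCl = (140 − 58) × 121 / (72 × 3.71) = 9922.0 / 267.12 ≈ 37.1 mL/min
CrCl ≈ 37 mL/min.
eltramab: 30–89 mL/min → 75% of 100 mg = 75 mg.
suvorelin: 15–39 mL/min → 27% of 2000 mg = 540 mg.
Total = 75 + 540 = 615 mg.

615 mg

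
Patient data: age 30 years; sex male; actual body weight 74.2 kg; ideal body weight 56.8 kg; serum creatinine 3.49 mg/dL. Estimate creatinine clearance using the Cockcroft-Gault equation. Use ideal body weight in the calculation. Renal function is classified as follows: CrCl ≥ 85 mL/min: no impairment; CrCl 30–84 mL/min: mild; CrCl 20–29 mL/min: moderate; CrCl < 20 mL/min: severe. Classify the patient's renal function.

moderate

CrCl = (140 − 30) × 56.8 / (72 × 3.49) = 6248.0 / 251.28 ≈ 24.9 mL/min
25 mL/min falls in the 'moderate' range.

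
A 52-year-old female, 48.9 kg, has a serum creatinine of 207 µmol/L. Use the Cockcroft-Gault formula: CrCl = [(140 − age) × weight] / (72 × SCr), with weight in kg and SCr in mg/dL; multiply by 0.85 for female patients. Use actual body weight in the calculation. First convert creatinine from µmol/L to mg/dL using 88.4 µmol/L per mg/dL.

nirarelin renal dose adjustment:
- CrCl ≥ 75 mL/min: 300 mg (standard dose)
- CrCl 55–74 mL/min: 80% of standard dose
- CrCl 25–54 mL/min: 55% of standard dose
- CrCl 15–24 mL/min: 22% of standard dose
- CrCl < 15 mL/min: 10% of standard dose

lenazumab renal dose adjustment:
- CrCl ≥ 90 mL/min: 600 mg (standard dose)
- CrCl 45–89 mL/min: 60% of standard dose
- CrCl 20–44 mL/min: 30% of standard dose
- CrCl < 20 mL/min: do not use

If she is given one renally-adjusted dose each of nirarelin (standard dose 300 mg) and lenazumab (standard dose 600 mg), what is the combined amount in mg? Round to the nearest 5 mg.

SCr = 207 / 88.4 = 2.342 mg/dL
CrCl = (140 − 52) × 48.9 / (72 × 2.342) × 0.85 = 4303.2 / 168.62 × 0.85 ≈ 21.7 mL/min
CrCl ≈ 22 mL/min.
nirarelin: 15–24 mL/min → 22% of 300 mg = 66 mg.
lenazumab: 20–44 mL/min → 30% of 600 mg = 180 mg.
Total = 66 + 180 = 246 mg.

245 mg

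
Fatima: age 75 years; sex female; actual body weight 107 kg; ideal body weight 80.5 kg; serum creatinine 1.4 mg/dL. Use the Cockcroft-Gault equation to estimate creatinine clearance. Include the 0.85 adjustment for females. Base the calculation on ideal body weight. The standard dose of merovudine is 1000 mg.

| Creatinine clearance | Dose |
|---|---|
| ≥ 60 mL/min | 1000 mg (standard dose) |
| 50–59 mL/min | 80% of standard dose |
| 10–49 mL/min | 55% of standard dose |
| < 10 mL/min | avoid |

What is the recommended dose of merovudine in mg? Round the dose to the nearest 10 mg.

550 mg

CrCl = (140 − 75) × 80.5 / (72 × 1.4) × 0.85 = 5232.5 / 100.80 × 0.85 ≈ 44.1 mL/min
CrCl ≈ 44 mL/min → bracket 10–49 mL/min.
55% of 1000 mg = 550 mg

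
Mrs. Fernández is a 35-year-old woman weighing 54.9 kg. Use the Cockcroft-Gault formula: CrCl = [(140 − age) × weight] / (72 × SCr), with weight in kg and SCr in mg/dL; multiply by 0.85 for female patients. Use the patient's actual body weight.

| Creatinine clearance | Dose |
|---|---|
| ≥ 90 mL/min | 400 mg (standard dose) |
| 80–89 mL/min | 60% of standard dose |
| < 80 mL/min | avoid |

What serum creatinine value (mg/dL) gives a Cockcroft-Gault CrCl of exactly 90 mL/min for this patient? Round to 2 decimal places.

0.76 mg/dL

Standard dose requires CrCl ≥ 90 mL/min.
Set (140 − 35) × 54.9 × 0.85 / (72 × SCr) = 90
SCr = (140 − 35) × 54.9 × 0.85 / (72 × 90) = 0.756 mg/dL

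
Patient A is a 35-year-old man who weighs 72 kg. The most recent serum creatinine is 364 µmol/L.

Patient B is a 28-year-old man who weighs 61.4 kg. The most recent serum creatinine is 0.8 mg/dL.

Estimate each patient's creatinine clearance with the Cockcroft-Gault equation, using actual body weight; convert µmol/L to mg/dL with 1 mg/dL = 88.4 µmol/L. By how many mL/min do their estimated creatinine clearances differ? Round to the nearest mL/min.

94 mL/min

Patient A: SCr = 364 / 88.4 = 4.118 mg/dL
Patient A: CrCl = (140 − 35) × 72 / (72 × 4.118) = 7560.0 / 296.50 ≈ 25.5 mL/min
Patient B: CrCl = (140 − 28) × 61.4 / (72 × 0.8) = 6876.8 / 57.60 ≈ 119.4 mL/min
|25.5 − 119.4| = 93.9 mL/min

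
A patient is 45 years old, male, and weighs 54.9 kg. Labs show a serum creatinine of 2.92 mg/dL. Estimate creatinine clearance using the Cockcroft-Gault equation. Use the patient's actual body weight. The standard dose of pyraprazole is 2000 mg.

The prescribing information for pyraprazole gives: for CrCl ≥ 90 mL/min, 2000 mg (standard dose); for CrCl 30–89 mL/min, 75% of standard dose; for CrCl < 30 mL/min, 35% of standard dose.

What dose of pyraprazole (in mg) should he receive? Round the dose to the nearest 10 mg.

CrCl = (140 − 45) × 54.9 / (72 × 2.92) = 5215.5 / 210.24 ≈ 24.8 mL/min
CrCl ≈ 25 mL/min → bracket < 30 mL/min.
35% of 2000 mg = 700 mg

700 mg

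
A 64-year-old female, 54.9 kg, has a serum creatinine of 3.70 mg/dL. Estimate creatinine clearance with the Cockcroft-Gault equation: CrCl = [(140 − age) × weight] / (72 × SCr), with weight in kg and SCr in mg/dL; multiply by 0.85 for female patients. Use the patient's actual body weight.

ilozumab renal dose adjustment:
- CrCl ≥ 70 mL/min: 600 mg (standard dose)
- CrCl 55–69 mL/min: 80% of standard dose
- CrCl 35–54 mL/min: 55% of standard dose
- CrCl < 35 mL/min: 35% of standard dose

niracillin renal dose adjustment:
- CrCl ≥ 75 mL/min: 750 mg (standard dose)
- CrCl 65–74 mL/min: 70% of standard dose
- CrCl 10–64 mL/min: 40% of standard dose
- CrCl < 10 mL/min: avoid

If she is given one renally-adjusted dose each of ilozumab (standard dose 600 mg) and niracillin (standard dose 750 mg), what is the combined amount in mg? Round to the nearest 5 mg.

CrCl = (140 − 64) × 54.9 / (72 × 3.7) × 0.85 = 4172.4 / 266.40 × 0.85 ≈ 13.3 mL/min
CrCl ≈ 13 mL/min.
ilozumab: < 35 mL/min → 35% of 600 mg = 210 mg.
niracillin: 10–64 mL/min → 40% of 750 mg = 300 mg.
Total = 210 + 300 = 510 mg.

510 mg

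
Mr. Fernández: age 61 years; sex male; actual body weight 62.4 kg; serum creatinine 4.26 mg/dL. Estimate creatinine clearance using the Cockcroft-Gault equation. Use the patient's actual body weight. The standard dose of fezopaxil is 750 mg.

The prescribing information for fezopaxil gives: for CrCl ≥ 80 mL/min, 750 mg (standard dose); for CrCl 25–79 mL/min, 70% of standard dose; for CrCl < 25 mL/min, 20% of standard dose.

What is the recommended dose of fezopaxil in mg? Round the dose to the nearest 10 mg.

CrCl = (140 − 61) × 62.4 / (72 × 4.26) = 4929.6 / 306.72 ≈ 16.1 mL/min
CrCl ≈ 16 mL/min → bracket < 25 mL/min.
20% of 750 mg = 150 mg

150 mg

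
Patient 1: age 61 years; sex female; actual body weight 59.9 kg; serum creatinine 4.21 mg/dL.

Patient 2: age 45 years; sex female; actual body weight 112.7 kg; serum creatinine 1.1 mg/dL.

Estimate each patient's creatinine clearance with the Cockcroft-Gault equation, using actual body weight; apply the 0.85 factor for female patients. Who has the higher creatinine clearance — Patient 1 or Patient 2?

Patient 1: CrCl = (140 − 61) × 59.9 / (72 × 4.21) × 0.85 = 4732.1 / 303.12 × 0.85 ≈ 13.3 mL/min
Patient 2: CrCl = (140 − 45) × 112.7 / (72 × 1.1) × 0.85 = 10706.5 / 79.20 × 0.85 ≈ 114.9 mL/min
13.3 vs 114.9 mL/min → Patient 2 is higher.

Patient 2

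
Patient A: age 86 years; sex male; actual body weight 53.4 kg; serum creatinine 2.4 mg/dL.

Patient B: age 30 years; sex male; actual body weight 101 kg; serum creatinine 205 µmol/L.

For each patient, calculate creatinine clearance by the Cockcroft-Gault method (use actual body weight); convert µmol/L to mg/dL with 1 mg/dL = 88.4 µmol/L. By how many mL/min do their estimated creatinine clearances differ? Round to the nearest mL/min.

Patient A: CrCl = (140 − 86) × 53.4 / (72 × 2.4) = 2883.6 / 172.80 ≈ 16.7 mL/min
Patient B: SCr = 205 / 88.4 = 2.319 mg/dL
Patient B: CrCl = (140 − 30) × 101 / (72 × 2.319) = 11110.0 / 166.97 ≈ 66.5 mL/min
|16.7 − 66.5| = 49.8 mL/min

50 mL/min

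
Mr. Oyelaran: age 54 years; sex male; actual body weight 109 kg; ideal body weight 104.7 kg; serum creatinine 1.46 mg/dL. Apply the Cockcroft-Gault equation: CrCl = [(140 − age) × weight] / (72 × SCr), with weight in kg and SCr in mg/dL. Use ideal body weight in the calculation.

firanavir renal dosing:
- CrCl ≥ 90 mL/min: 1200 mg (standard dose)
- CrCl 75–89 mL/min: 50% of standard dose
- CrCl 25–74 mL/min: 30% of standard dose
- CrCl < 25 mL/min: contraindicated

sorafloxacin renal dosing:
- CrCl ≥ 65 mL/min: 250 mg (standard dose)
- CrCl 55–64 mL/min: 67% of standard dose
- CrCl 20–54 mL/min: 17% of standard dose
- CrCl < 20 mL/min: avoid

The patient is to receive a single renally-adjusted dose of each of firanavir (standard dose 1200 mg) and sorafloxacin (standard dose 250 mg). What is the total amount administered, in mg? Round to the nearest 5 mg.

CrCl = (140 − 54) × 104.7 / (72 × 1.46) = 9004.2 / 105.12 ≈ 85.7 mL/min
CrCl ≈ 86 mL/min.
firanavir: 75–89 mL/min → 50% of 1200 mg = 600 mg.
sorafloxacin: ≥ 65 mL/min → 100% of 250 mg = 250 mg.
Total = 600 + 250 = 850 mg.

850 mg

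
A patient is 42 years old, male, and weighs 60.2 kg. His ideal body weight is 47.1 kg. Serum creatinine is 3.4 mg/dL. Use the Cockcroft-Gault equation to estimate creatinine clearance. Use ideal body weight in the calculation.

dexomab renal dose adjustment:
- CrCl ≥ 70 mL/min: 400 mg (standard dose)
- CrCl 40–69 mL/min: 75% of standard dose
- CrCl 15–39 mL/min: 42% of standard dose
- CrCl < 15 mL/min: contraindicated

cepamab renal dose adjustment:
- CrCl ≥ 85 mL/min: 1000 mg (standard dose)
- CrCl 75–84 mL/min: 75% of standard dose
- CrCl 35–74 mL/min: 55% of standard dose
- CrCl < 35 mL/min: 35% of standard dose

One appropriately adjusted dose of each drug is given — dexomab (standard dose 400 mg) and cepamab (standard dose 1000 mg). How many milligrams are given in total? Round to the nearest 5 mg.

CrCl = (140 − 42) × 47.1 / (72 × 3.4) = 4615.8 / 244.80 ≈ 18.9 mL/min
CrCl ≈ 19 mL/min.
dexomab: 15–39 mL/min → 42% of 400 mg = 168 mg.
cepamab: < 35 mL/min → 35% of 1000 mg = 350 mg.
Total = 168 + 350 = 518 mg.

520 mg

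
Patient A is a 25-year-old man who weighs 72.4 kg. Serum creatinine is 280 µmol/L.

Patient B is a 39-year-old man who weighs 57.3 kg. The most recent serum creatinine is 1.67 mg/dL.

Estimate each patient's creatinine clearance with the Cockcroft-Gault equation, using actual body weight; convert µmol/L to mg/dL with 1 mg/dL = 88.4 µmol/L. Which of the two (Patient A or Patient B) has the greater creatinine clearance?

Patient B

Patient A: SCr = 280 / 88.4 = 3.167 mg/dL
Patient A: CrCl = (140 − 25) × 72.4 / (72 × 3.167) = 8326.0 / 228.02 ≈ 36.5 mL/min
Patient B: CrCl = (140 − 39) × 57.3 / (72 × 1.67) = 5787.3 / 120.24 ≈ 48.1 mL/min
36.5 vs 48.1 mL/min → Patient B is higher.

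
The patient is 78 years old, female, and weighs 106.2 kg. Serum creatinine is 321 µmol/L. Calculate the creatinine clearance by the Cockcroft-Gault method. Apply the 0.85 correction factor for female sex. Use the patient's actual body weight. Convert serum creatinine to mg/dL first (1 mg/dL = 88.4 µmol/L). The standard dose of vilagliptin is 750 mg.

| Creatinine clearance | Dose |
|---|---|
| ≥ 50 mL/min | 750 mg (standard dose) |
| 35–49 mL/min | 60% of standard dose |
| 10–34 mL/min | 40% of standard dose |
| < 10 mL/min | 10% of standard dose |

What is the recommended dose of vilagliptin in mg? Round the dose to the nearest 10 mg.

SCr = 321 / 88.4 = 3.631 mg/dL
CrCl = (140 − 78) × 106.2 / (72 × 3.631) × 0.85 = 6584.4 / 261.43 × 0.85 ≈ 21.4 mL/min
CrCl ≈ 21 mL/min → bracket 10–34 mL/min.
40% of 750 mg = 300 mg

300 mg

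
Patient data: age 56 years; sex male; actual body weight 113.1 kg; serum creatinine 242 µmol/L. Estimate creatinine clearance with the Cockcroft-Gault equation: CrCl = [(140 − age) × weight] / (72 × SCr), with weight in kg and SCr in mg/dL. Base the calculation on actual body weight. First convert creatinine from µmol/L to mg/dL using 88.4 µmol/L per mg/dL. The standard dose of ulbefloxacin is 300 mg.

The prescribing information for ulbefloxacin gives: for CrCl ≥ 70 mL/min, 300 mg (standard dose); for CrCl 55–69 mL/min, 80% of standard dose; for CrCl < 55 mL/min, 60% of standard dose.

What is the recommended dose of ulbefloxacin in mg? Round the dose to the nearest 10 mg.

180 mg

SCr = 242 / 88.4 = 2.738 mg/dL
CrCl = (140 − 56) × 113.1 / (72 × 2.738) = 9500.4 / 197.14 ≈ 48.2 mL/min
CrCl ≈ 48 mL/min → bracket < 55 mL/min.
60% of 300 mg = 180 mg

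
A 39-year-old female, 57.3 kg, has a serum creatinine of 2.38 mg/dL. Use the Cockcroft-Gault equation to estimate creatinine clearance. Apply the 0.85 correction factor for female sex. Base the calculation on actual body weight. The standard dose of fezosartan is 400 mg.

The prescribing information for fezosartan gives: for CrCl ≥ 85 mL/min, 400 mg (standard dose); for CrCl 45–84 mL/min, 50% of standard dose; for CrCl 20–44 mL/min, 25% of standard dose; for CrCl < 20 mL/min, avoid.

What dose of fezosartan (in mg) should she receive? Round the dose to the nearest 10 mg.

CrCl = (140 − 39) × 57.3 / (72 × 2.38) × 0.85 = 5787.3 / 171.36 × 0.85 ≈ 28.7 mL/min
CrCl ≈ 29 mL/min → bracket 20–44 mL/min.
25% of 400 mg = 100 mg

100 mg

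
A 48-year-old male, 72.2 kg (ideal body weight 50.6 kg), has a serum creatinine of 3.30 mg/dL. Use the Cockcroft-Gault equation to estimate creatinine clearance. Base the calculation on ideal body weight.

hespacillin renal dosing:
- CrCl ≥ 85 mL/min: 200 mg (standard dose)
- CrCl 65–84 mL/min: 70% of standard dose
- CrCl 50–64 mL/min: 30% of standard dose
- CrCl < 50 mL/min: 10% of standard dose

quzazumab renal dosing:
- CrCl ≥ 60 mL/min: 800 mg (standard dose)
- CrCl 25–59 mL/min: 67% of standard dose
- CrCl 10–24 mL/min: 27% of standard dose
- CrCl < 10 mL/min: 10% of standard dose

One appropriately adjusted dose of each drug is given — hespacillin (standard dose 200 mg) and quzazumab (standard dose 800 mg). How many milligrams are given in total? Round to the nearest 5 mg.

CrCl = (140 − 48) × 50.6 / (72 × 3.3) = 4655.2 / 237.60 ≈ 19.6 mL/min
CrCl ≈ 20 mL/min.
hespacillin: < 50 mL/min → 10% of 200 mg = 20 mg.
quzazumab: 10–24 mL/min → 27% of 800 mg = 216 mg.
Total = 20 + 216 = 236 mg.

235 mg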